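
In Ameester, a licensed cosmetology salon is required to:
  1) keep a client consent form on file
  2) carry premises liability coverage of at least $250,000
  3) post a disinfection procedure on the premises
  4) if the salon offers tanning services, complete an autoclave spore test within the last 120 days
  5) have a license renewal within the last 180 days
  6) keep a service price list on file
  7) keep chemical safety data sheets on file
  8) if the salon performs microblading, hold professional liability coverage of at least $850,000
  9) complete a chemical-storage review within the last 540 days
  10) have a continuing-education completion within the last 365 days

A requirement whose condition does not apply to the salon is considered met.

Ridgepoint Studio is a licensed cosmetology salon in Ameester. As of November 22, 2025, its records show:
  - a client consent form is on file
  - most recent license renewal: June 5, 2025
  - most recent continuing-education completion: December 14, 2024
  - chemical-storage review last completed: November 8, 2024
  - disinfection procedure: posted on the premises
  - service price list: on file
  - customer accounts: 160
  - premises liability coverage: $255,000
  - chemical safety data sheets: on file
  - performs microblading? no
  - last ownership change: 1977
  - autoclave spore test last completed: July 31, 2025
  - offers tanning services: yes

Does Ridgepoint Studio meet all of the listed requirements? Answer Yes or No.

Yes

1. client consent form present → met
2. premises liability coverage $255,000 ≥ $250,000 → met
3. disinfection procedure present → met
4. condition 'offers tanning services' holds; autoclave spore test 114 days ago vs limit 120 → met
5. license renewal 170 days ago vs limit 180 → met
6. service price list present → met
7. chemical safety data sheets present → met
8. condition 'performs microblading' does not hold → requirement n/a → met
9. chemical-storage review 379 days ago vs limit 540 → met
10. continuing-education completion 343 days ago vs limit 365 → met
All met.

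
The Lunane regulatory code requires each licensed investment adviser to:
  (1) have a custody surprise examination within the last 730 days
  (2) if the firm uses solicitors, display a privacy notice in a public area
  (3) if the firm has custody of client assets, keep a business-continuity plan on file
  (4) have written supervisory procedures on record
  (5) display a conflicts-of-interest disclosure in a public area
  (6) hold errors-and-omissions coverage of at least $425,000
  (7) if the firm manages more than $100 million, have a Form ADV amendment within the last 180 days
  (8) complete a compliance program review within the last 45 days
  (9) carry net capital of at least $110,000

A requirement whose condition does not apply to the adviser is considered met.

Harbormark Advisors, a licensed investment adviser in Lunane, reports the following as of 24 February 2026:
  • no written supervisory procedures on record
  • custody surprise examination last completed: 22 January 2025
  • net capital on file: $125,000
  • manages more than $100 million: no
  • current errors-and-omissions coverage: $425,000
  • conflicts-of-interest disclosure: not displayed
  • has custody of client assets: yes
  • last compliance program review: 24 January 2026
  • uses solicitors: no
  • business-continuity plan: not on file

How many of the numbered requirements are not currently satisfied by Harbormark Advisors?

3

1. custody surprise examination 398 days ago vs limit 730 → met
2. condition 'uses solicitors' does not hold → requirement n/a → met
3. condition 'has custody of client assets' holds; business-continuity plan absent → not met
4. written supervisory procedures absent → not met
5. conflicts-of-interest disclosure absent → not met
6. errors-and-omissions coverage $425,000 ≥ $425,000 → met
7. condition 'manages more than $100 million' does not hold → requirement n/a → met
8. compliance program review 31 days ago vs limit 45 → met
9. net capital $125,000 ≥ $110,000 → met
Not met: 3 of 9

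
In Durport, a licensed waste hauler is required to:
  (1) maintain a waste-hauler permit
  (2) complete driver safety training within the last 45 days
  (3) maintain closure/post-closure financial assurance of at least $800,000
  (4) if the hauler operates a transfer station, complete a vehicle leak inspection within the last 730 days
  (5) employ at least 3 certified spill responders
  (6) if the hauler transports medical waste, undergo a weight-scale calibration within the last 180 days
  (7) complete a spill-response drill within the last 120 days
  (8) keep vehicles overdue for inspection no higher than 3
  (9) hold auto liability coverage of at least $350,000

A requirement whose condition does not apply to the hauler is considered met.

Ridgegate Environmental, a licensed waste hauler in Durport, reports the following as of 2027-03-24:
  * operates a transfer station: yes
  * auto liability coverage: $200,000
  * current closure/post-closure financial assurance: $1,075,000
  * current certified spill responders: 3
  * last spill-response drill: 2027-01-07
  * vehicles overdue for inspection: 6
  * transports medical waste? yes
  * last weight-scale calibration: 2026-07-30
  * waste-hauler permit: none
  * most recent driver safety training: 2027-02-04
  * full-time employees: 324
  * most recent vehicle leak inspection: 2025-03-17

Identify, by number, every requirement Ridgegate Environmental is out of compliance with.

1, 2, 4, 6, 8, 9

1. waste-hauler permit absent → not met
2. driver safety training 48 days ago vs limit 45 → not met
3. closure/post-closure financial assurance $1,075,000 ≥ $800,000 → met
4. condition 'operates a transfer station' holds; vehicle leak inspection 737 days ago vs limit 730 → not met
5. certified spill responders 3 ≥ 3 → met
6. condition 'transports medical waste' holds; weight-scale calibration 237 days ago vs limit 180 → not met
7. spill-response drill 76 days ago vs limit 120 → met
8. vehicles overdue for inspection 6 > 3 → not met
9. auto liability coverage $200,000 < $350,000 → not met
Not met: 1, 2, 4, 6, 8, 9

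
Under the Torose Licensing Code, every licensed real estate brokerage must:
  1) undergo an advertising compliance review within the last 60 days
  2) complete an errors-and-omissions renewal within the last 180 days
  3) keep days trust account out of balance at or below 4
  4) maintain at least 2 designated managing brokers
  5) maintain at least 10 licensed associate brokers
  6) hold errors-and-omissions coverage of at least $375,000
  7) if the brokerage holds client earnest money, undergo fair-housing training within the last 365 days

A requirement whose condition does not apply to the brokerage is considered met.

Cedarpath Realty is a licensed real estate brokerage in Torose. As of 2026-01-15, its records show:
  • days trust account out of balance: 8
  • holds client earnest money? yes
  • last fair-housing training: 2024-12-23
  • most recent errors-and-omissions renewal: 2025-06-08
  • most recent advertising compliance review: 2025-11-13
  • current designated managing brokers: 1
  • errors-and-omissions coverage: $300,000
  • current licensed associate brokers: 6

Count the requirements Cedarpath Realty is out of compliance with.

1. advertising compliance review 63 days ago vs limit 60 → not met
2. errors-and-omissions renewal 221 days ago vs limit 180 → not met
3. days trust account out of balance 8 > 4 → not met
4. designated managing brokers 1 < 2 → not met
5. licensed associate brokers 6 < 10 → not met
6. errors-and-omissions coverage $300,000 < $375,000 → not met
7. condition 'holds client earnest money' holds; fair-housing training 388 days ago vs limit 365 → not met
Not met: 7 of 7

7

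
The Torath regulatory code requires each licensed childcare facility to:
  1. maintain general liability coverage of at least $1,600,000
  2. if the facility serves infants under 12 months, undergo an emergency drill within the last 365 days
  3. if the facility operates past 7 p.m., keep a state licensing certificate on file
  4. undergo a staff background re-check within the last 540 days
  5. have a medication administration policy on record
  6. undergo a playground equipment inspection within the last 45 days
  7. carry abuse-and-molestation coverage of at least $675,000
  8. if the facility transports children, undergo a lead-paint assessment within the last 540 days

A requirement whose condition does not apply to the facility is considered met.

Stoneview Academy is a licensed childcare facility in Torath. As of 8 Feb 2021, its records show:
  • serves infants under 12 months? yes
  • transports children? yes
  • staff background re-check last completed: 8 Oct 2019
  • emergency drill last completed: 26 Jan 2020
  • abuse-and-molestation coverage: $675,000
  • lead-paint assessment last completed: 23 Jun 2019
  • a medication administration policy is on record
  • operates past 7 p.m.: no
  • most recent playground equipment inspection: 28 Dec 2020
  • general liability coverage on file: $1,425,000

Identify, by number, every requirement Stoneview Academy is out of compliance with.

1. general liability coverage $1,425,000 < $1,600,000 → not met
2. condition 'serves infants under 12 months' holds; emergency drill 379 days ago vs limit 365 → not met
3. condition 'operates past 7 p.m.' does not hold → requirement n/a → met
4. staff background re-check 489 days ago vs limit 540 → met
5. medication administration policy present → met
6. playground equipment inspection 42 days ago vs limit 45 → met
7. abuse-and-molestation coverage $675,000 ≥ $675,000 → met
8. condition 'transports children' holds; lead-paint assessment 596 days ago vs limit 540 → not met
Not met: 1, 2, 8

1, 2, 8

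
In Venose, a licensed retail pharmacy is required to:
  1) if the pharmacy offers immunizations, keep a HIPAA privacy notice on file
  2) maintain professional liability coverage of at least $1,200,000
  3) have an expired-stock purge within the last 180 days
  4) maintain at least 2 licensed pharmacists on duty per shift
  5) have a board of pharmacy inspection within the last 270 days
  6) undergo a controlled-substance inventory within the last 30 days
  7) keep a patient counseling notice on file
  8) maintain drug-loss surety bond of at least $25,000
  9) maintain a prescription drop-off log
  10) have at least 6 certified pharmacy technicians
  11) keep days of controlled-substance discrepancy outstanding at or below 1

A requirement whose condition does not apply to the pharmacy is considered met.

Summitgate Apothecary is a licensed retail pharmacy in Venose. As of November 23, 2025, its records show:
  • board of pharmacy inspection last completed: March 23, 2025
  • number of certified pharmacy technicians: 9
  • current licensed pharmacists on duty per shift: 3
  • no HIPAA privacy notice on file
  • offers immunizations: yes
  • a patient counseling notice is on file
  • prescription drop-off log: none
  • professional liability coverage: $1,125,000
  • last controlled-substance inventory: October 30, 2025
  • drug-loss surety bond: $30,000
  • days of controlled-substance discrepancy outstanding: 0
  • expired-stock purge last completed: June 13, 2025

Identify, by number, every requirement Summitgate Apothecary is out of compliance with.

1, 2, 9

1. condition 'offers immunizations' holds; HIPAA privacy notice absent → not met
2. professional liability coverage $1,125,000 < $1,200,000 → not met
3. expired-stock purge 163 days ago vs limit 180 → met
4. licensed pharmacists on duty per shift 3 ≥ 2 → met
5. board of pharmacy inspection 245 days ago vs limit 270 → met
6. controlled-substance inventory 24 days ago vs limit 30 → met
7. patient counseling notice present → met
8. drug-loss surety bond $30,000 ≥ $25,000 → met
9. prescription drop-off log absent → not met
10. certified pharmacy technicians 9 ≥ 6 → met
11. days of controlled-substance discrepancy outstanding 0 ≤ 1 → met
Not met: 1, 2, 9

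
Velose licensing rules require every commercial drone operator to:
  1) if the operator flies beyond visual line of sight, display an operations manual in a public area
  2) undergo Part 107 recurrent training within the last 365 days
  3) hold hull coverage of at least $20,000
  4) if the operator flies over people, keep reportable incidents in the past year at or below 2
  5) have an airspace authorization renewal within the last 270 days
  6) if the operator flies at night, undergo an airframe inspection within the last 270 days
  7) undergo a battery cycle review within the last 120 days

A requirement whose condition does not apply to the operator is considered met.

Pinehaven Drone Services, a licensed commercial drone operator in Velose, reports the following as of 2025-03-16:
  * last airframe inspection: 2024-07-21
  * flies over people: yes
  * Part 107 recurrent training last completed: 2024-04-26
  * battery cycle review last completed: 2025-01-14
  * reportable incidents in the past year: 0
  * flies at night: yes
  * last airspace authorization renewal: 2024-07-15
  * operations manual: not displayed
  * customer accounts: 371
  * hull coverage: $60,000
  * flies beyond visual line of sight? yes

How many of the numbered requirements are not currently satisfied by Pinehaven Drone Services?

1

1. condition 'flies beyond visual line of sight' holds; operations manual absent → not met
2. Part 107 recurrent training 324 days ago vs limit 365 → met
3. hull coverage $60,000 ≥ $20,000 → met
4. condition 'flies over people' holds; reportable incidents in the past year 0 ≤ 2 → met
5. airspace authorization renewal 244 days ago vs limit 270 → met
6. condition 'flies at night' holds; airframe inspection 238 days ago vs limit 270 → met
7. battery cycle review 61 days ago vs limit 120 → met
Not met: 1 of 7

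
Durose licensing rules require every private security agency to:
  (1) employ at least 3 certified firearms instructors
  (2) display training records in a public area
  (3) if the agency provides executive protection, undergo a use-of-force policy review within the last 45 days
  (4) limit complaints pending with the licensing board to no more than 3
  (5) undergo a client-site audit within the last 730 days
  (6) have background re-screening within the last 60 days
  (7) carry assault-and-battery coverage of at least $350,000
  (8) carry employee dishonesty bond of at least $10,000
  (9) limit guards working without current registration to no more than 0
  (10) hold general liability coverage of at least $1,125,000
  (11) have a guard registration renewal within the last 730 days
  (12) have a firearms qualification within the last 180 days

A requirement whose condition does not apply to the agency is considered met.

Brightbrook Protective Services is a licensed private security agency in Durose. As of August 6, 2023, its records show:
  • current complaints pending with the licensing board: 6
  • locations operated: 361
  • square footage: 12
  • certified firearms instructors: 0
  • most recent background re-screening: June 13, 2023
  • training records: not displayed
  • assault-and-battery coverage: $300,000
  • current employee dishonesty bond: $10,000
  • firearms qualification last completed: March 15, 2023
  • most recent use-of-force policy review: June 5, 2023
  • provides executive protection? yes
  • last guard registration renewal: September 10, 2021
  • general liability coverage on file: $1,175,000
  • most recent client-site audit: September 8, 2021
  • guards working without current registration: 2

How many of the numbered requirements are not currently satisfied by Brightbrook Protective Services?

6

1. certified firearms instructors 0 < 3 → not met
2. training records absent → not met
3. condition 'provides executive protection' holds; use-of-force policy review 62 days ago vs limit 45 → not met
4. complaints pending with the licensing board 6 > 3 → not met
5. client-site audit 697 days ago vs limit 730 → met
6. background re-screening 54 days ago vs limit 60 → met
7. assault-and-battery coverage $300,000 < $350,000 → not met
8. employee dishonesty bond $10,000 ≥ $10,000 → met
9. guards working without current registration 2 > 0 → not met
10. general liability coverage $1,175,000 ≥ $1,125,000 → met
11. guard registration renewal 695 days ago vs limit 730 → met
12. firearms qualification 144 days ago vs limit 180 → met
Not met: 6 of 12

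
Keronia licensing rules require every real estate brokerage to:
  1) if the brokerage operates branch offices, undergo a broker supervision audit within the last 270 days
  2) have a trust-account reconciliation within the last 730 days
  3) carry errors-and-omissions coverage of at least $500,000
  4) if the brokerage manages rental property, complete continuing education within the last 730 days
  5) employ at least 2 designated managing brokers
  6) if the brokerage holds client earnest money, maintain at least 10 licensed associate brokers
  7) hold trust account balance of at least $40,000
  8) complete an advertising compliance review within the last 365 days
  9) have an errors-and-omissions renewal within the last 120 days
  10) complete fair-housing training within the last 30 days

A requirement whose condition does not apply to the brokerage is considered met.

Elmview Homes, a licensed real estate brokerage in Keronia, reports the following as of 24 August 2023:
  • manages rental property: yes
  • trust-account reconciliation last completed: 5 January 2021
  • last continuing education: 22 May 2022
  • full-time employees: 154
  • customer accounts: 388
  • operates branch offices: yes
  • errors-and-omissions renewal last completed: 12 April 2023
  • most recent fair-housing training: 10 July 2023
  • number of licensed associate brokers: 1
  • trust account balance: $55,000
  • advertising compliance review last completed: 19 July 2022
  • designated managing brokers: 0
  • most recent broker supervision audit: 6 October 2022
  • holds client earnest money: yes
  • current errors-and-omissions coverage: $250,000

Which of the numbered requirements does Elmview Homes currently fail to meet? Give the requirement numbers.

1, 2, 3, 5, 6, 8, 9, 10

1. condition 'operates branch offices' holds; broker supervision audit 322 days ago vs limit 270 → not met
2. trust-account reconciliation 961 days ago vs limit 730 → not met
3. errors-and-omissions coverage $250,000 < $500,000 → not met
4. condition 'manages rental property' holds; continuing education 459 days ago vs limit 730 → met
5. designated managing brokers 0 < 2 → not met
6. condition 'holds client earnest money' holds; licensed associate brokers 1 < 10 → not met
7. trust account balance $55,000 ≥ $40,000 → met
8. advertising compliance review 401 days ago vs limit 365 → not met
9. errors-and-omissions renewal 134 days ago vs limit 120 → not met
10. fair-housing training 45 days ago vs limit 30 → not met
Not met: 1, 2, 3, 5, 6, 8, 9, 10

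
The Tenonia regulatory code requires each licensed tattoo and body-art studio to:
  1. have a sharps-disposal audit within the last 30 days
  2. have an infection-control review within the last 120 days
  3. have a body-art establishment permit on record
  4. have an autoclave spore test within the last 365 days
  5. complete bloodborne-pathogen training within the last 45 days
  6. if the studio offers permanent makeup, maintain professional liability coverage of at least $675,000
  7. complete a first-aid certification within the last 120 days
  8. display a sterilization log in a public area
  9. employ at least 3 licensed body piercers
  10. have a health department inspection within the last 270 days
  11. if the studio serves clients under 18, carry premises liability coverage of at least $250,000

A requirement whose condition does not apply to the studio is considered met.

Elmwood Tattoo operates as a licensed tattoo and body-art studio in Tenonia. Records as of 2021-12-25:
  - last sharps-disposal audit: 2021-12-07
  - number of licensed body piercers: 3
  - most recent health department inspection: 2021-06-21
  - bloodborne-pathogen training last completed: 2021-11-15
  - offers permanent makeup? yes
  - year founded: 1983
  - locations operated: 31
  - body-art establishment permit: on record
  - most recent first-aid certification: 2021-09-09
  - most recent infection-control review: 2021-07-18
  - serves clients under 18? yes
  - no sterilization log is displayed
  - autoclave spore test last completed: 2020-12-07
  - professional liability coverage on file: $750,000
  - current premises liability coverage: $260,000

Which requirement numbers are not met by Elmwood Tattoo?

2, 4, 8

1. sharps-disposal audit 18 days ago vs limit 30 → met
2. infection-control review 160 days ago vs limit 120 → not met
3. body-art establishment permit present → met
4. autoclave spore test 383 days ago vs limit 365 → not met
5. bloodborne-pathogen training 40 days ago vs limit 45 → met
6. condition 'offers permanent makeup' holds; professional liability coverage $750,000 ≥ $675,000 → met
7. first-aid certification 107 days ago vs limit 120 → met
8. sterilization log absent → not met
9. licensed body piercers 3 ≥ 3 → met
10. health department inspection 187 days ago vs limit 270 → met
11. condition 'serves clients under 18' holds; premises liability coverage $260,000 ≥ $250,000 → met
Not met: 2, 4, 8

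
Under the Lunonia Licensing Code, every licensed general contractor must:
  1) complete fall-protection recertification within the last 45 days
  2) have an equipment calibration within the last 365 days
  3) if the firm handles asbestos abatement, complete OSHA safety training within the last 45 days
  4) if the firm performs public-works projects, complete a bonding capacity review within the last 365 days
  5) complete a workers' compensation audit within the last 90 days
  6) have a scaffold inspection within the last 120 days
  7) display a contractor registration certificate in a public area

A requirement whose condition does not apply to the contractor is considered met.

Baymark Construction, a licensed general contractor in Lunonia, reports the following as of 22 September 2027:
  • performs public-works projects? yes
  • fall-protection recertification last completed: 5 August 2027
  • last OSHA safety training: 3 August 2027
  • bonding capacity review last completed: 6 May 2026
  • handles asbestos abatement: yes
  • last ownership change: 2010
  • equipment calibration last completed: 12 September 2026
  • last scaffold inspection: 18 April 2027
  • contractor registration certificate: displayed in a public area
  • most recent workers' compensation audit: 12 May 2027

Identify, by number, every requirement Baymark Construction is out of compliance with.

1. fall-protection recertification 48 days ago vs limit 45 → not met
2. equipment calibration 375 days ago vs limit 365 → not met
3. condition 'handles asbestos abatement' holds; OSHA safety training 50 days ago vs limit 45 → not met
4. condition 'performs public-works projects' holds; bonding capacity review 504 days ago vs limit 365 → not met
5. workers' compensation audit 133 days ago vs limit 90 → not met
6. scaffold inspection 157 days ago vs limit 120 → not met
7. contractor registration certificate present → met
Not met: 1, 2, 3, 4, 5, 6

1, 2, 3, 4, 5, 6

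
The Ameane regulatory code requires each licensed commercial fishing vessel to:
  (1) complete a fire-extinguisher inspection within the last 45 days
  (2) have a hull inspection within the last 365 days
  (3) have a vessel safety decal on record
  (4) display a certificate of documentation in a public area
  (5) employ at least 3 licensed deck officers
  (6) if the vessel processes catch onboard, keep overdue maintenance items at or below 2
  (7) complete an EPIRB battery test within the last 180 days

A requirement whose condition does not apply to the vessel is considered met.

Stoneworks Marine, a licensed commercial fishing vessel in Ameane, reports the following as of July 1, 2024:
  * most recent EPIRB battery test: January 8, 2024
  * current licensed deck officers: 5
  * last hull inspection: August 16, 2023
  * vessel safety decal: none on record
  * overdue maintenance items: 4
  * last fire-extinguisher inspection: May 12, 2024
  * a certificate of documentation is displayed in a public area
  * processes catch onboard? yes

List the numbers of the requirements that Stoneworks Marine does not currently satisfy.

1, 3, 6

1. fire-extinguisher inspection 50 days ago vs limit 45 → not met
2. hull inspection 320 days ago vs limit 365 → met
3. vessel safety decal absent → not met
4. certificate of documentation present → met
5. licensed deck officers 5 ≥ 3 → met
6. condition 'processes catch onboard' holds; overdue maintenance items 4 > 2 → not met
7. EPIRB battery test 175 days ago vs limit 180 → met
Not met: 1, 3, 6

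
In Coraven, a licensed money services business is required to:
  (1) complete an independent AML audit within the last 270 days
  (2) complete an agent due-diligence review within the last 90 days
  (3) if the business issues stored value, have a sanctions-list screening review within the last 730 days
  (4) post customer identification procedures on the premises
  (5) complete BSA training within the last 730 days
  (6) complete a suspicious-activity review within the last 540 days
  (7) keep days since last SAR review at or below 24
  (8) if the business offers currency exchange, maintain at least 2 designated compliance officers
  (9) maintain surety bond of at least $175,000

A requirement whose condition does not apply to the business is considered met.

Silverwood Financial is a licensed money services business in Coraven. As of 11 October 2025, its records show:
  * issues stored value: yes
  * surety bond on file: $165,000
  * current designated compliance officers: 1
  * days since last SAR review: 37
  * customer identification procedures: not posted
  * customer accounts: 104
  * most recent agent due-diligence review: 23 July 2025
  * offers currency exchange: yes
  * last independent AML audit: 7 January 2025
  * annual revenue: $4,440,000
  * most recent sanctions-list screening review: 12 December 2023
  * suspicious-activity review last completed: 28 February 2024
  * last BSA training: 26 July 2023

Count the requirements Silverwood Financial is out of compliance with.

7

1. independent AML audit 277 days ago vs limit 270 → not met
2. agent due-diligence review 80 days ago vs limit 90 → met
3. condition 'issues stored value' holds; sanctions-list screening review 669 days ago vs limit 730 → met
4. customer identification procedures absent → not met
5. BSA training 808 days ago vs limit 730 → not met
6. suspicious-activity review 591 days ago vs limit 540 → not met
7. days since last SAR review 37 > 24 → not met
8. condition 'offers currency exchange' holds; designated compliance officers 1 < 2 → not met
9. surety bond $165,000 < $175,000 → not met
Not met: 7 of 9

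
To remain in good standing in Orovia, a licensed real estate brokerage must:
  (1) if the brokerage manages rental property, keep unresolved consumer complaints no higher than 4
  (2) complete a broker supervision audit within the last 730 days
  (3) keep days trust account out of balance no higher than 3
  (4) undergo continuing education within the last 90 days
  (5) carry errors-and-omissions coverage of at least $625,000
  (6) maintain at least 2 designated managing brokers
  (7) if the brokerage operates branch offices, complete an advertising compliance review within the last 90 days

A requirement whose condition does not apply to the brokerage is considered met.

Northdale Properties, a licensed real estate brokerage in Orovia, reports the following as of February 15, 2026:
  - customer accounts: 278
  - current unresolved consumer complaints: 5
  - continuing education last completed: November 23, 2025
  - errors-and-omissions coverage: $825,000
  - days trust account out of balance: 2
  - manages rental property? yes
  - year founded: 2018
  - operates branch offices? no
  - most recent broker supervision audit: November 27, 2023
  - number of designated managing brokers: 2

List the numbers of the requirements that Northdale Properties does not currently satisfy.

1, 2

1. condition 'manages rental property' holds; unresolved consumer complaints 5 > 4 → not met
2. broker supervision audit 811 days ago vs limit 730 → not met
3. days trust account out of balance 2 ≤ 3 → met
4. continuing education 84 days ago vs limit 90 → met
5. errors-and-omissions coverage $825,000 ≥ $625,000 → met
6. designated managing brokers 2 ≥ 2 → met
7. condition 'operates branch offices' does not hold → requirement n/a → met
Not met: 1, 2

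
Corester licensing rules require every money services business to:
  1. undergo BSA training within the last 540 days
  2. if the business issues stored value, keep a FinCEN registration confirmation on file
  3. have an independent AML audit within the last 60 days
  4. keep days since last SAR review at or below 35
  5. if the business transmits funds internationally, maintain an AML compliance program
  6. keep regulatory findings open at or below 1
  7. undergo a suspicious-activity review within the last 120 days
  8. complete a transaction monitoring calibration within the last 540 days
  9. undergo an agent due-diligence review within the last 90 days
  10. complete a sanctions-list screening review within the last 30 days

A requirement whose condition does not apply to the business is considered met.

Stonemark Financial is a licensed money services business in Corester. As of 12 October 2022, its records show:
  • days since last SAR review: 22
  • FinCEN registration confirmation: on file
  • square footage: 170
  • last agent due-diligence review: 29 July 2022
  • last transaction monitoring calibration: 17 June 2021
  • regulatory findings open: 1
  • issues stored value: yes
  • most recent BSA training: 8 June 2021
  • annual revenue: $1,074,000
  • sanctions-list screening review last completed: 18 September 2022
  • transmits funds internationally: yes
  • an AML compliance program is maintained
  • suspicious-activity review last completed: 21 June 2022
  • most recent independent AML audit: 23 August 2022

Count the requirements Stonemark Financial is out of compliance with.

0

1. BSA training 491 days ago vs limit 540 → met
2. condition 'issues stored value' holds; FinCEN registration confirmation present → met
3. independent AML audit 50 days ago vs limit 60 → met
4. days since last SAR review 22 ≤ 35 → met
5. condition 'transmits funds internationally' holds; AML compliance program present → met
6. regulatory findings open 1 ≤ 1 → met
7. suspicious-activity review 113 days ago vs limit 120 → met
8. transaction monitoring calibration 482 days ago vs limit 540 → met
9. agent due-diligence review 75 days ago vs limit 90 → met
10. sanctions-list screening review 24 days ago vs limit 30 → met
Not met: 0 of 10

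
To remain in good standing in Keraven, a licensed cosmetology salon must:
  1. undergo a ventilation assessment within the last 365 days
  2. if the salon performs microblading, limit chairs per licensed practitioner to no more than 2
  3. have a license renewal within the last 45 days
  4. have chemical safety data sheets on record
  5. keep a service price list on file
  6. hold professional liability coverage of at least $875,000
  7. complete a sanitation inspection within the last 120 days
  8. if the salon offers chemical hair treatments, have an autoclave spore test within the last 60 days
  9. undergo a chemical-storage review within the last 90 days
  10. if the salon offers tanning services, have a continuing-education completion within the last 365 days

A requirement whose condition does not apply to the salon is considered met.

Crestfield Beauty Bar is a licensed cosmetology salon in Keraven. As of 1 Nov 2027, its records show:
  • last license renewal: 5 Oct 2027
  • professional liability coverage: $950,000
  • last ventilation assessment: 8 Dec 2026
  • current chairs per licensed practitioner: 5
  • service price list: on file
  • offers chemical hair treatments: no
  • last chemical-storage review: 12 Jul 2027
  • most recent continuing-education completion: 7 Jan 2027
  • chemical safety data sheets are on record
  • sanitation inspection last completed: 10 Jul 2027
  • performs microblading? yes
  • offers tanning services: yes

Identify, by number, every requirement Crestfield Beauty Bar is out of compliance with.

1. ventilation assessment 328 days ago vs limit 365 → met
2. condition 'performs microblading' holds; chairs per licensed practitioner 5 > 2 → not met
3. license renewal 27 days ago vs limit 45 → met
4. chemical safety data sheets present → met
5. service price list present → met
6. professional liability coverage $950,000 ≥ $875,000 → met
7. sanitation inspection 114 days ago vs limit 120 → met
8. condition 'offers chemical hair treatments' does not hold → requirement n/a → met
9. chemical-storage review 112 days ago vs limit 90 → not met
10. condition 'offers tanning services' holds; continuing-education completion 298 days ago vs limit 365 → met
Not met: 2, 9

2, 9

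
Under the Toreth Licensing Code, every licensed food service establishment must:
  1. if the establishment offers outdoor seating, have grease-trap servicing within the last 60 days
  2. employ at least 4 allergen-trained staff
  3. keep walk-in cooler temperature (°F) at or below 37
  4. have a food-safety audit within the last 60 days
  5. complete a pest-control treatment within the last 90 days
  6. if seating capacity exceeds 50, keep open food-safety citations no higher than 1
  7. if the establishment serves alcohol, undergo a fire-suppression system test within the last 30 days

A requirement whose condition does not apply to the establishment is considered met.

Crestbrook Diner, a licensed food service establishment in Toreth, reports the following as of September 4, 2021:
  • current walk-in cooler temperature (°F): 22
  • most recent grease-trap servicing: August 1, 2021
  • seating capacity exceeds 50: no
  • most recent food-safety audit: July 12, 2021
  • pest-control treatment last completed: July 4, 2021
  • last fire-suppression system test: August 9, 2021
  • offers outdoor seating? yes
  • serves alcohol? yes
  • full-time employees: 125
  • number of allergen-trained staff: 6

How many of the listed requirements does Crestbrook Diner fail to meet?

0

1. condition 'offers outdoor seating' holds; grease-trap servicing 34 days ago vs limit 60 → met
2. allergen-trained staff 6 ≥ 4 → met
3. walk-in cooler temperature (°F) 22 ≤ 37 → met
4. food-safety audit 54 days ago vs limit 60 → met
5. pest-control treatment 62 days ago vs limit 90 → met
6. condition 'seating capacity exceeds 50' does not hold → requirement n/a → met
7. condition 'serves alcohol' holds; fire-suppression system test 26 days ago vs limit 30 → met
Not met: 0 of 7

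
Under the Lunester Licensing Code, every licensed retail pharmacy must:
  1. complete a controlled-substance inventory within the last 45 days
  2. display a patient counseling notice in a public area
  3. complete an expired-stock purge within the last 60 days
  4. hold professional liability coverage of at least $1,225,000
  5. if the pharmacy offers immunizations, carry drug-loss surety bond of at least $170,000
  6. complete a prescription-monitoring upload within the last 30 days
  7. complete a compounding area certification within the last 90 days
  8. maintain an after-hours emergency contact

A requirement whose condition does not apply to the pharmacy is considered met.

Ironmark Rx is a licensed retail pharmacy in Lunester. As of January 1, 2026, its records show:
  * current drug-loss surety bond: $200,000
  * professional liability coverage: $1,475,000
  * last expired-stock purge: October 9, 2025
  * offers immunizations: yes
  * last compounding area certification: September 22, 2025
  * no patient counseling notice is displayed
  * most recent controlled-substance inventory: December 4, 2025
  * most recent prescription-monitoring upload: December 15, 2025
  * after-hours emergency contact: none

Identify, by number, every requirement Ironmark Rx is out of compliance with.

1. controlled-substance inventory 28 days ago vs limit 45 → met
2. patient counseling notice absent → not met
3. expired-stock purge 84 days ago vs limit 60 → not met
4. professional liability coverage $1,475,000 ≥ $1,225,000 → met
5. condition 'offers immunizations' holds; drug-loss surety bond $200,000 ≥ $170,000 → met
6. prescription-monitoring upload 17 days ago vs limit 30 → met
7. compounding area certification 101 days ago vs limit 90 → not met
8. after-hours emergency contact absent → not met
Not met: 2, 3, 7, 8

2, 3, 7, 8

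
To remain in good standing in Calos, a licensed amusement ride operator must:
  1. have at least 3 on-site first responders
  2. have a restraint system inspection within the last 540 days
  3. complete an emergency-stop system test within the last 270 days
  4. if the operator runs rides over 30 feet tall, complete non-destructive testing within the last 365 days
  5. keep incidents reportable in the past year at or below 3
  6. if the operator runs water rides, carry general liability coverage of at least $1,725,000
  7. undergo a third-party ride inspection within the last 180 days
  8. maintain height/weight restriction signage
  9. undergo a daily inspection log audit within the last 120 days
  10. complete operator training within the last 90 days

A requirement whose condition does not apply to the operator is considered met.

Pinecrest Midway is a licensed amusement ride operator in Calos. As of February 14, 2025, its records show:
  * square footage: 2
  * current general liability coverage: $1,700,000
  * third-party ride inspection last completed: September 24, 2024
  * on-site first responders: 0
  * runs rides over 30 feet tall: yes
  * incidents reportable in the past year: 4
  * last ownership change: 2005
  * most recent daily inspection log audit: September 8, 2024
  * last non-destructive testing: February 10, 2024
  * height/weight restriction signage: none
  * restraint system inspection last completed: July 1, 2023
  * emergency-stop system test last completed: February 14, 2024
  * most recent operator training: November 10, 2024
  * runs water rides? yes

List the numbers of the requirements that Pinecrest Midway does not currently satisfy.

1, 2, 3, 4, 5, 6, 8, 9, 10

1. on-site first responders 0 < 3 → not met
2. restraint system inspection 594 days ago vs limit 540 → not met
3. emergency-stop system test 366 days ago vs limit 270 → not met
4. condition 'runs rides over 30 feet tall' holds; non-destructive testing 370 days ago vs limit 365 → not met
5. incidents reportable in the past year 4 > 3 → not met
6. condition 'runs water rides' holds; general liability coverage $1,700,000 < $1,725,000 → not met
7. third-party ride inspection 143 days ago vs limit 180 → met
8. height/weight restriction signage absent → not met
9. daily inspection log audit 159 days ago vs limit 120 → not met
10. operator training 96 days ago vs limit 90 → not met
Not met: 1, 2, 3, 4, 5, 6, 8, 9, 10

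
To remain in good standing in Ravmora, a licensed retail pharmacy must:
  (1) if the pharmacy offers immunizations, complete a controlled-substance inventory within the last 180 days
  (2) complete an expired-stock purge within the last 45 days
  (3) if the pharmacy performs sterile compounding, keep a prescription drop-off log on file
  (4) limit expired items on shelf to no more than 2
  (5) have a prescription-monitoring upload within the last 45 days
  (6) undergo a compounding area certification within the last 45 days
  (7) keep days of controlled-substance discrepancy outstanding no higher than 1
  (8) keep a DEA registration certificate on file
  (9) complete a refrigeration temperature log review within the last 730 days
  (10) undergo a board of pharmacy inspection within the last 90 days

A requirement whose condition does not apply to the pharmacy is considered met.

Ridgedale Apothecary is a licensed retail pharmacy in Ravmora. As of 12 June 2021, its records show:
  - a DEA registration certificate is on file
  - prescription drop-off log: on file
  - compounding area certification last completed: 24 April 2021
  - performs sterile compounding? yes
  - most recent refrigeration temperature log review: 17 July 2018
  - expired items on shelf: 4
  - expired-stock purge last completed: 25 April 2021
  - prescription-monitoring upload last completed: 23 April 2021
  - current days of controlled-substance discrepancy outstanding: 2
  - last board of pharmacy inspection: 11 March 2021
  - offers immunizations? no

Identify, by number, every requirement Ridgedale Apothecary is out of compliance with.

2, 4, 5, 6, 7, 9, 10

1. condition 'offers immunizations' does not hold → requirement n/a → met
2. expired-stock purge 48 days ago vs limit 45 → not met
3. condition 'performs sterile compounding' holds; prescription drop-off log present → met
4. expired items on shelf 4 > 2 → not met
5. prescription-monitoring upload 50 days ago vs limit 45 → not met
6. compounding area certification 49 days ago vs limit 45 → not met
7. days of controlled-substance discrepancy outstanding 2 > 1 → not met
8. DEA registration certificate present → met
9. refrigeration temperature log review 1061 days ago vs limit 730 → not met
10. board of pharmacy inspection 93 days ago vs limit 90 → not met
Not met: 2, 4, 5, 6, 7, 9, 10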